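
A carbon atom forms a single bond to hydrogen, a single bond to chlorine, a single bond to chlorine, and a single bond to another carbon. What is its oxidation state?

Assign +1 per bond to O/N/halogen, −1 per bond to H or an electropositive element, and 0 per bond to carbon.
The carbon has one bond to C (0), one bond to Cl (+1), one bond to H (-1), one bond to Cl (+1).
Oxidation state = 0 + 1 − 1 + 1 = +1.

+1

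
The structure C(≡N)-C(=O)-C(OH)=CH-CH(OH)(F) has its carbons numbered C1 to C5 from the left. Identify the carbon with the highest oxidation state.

Tallying each carbon's bonds:
C1: 1C, 3N → 0 + 3 = +3
C2: 2C, 2O → 0 + 2 = +2
C3: 3C, 1O → 0 + 1 = +1
C4: 3C, 1H → 0 − 1 = -1
C5: 1C, 1H, 1O, 1F → 0 − 1 + 1 + 1 = +1
The most oxidised carbon is C1 at +3.

C1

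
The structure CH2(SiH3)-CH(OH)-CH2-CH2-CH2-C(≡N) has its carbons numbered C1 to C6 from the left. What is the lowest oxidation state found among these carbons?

-3

Tallying each carbon's bonds:
C1: 1C, 2H, 1Si → 0 − 2 − 1 = -3
C2: 2C, 1H, 1O → 0 − 1 + 1 = 0
C3: 2C, 2H → 0 − 2 = -2
C4: 2C, 2H → 0 − 2 = -2
C5: 2C, 2H → 0 − 2 = -2
C6: 1C, 3N → 0 + 3 = +3
The lowest value is -3.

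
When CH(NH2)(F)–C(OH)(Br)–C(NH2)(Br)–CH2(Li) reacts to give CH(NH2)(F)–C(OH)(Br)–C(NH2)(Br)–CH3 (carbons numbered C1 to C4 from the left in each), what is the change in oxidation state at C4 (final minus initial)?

Before: C4 has 1 bond to C, 2 bonds to H, 1 bond to Li → oxidation state -3.
After: C4 has 1 bond to C, 3 bonds to H → oxidation state -3.
Δ = -3 − (-3) = 0, so no net redox change at C4.

0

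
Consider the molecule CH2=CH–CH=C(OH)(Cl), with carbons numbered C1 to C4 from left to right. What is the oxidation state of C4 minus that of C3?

+3

C4: 2C, 1O, 1Cl → 0 + 1 + 1 = +2
C3: 3C, 1H → 0 − 1 = -1
Difference: +2 − (-1) = +3.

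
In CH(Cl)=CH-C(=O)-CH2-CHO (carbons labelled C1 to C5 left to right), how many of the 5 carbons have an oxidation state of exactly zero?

Each bond to a more electronegative atom (O, N, halogen) counts +1, each bond to a less electronegative atom (H, metal, B, Si) counts −1, and each C–C bond counts 0. Tallying each carbon:
C1: 2C, 1H, 1Cl → 0 − 1 + 1 = 0
C2: 3C, 1H → 0 − 1 = -1
C3: 2C, 2O → 0 + 2 = +2
C4: 2C, 2H → 0 − 2 = -2
C5: 1C, 1H, 2O → 0 − 1 + 2 = +1
1 carbon (C1) meets the condition.

1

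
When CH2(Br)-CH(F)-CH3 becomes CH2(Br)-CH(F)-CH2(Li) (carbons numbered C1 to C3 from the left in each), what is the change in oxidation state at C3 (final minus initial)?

0

Before: C3 has 1 bond to C, 3 bonds to H → oxidation state -3.
After: C3 has 1 bond to C, 2 bonds to H, 1 bond to Li → oxidation state -3.
Δ = -3 − (-3) = 0, so no net redox change at C3.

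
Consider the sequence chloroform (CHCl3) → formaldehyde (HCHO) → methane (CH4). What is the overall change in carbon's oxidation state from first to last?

-6

Carbon oxidation states along the series — chloroform: +2, formaldehyde: 0, methane: -4.
Net change = -4 − (+2) = -6.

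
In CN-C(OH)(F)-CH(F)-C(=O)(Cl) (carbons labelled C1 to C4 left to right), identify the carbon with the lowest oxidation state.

C3

Tallying each carbon's bonds:
C1: 1C, 3N → 0 + 3 = +3
C2: 2C, 1O, 1F → 0 + 1 + 1 = +2
C3: 2C, 1H, 1F → 0 − 1 + 1 = 0
C4: 1C, 2O, 1Cl → 0 + 2 + 1 = +3
The most reduced carbon is C3 at 0.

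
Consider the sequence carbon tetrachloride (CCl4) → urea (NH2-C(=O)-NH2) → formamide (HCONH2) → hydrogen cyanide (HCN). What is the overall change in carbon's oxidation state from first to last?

Carbon oxidation states along the series — carbon tetrachloride: +4, urea: +4, formamide: +2, hydrogen cyanide: +2.
Net change = +2 − (+4) = -2.

-2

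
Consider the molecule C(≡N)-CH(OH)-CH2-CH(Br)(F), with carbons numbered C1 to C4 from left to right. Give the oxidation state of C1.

C1 has one bond to C (0), a triple bond to N (3×+1 = +3).
Oxidation state = 0 + 3 = +3.

+3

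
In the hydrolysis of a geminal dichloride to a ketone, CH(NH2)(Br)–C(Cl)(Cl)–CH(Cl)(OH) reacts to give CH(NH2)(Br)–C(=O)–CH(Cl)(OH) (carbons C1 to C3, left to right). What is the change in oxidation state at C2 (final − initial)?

Before: C2 has 2 bonds to C, 2 bonds to Cl → oxidation state +2.
After: C2 has 2 bonds to C, 2 bonds to O → oxidation state +2.
Δ = +2 − (+2) = 0, so no net redox change at C2.

0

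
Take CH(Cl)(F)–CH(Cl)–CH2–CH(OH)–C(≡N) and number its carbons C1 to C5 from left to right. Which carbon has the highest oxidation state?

Bonds to more-electronegative neighbours contribute +1 each, bonds to H or metals contribute −1 each, and C–C bonds contribute 0. Tallying each carbon:
C1: 1C, 1H, 1F, 1Cl → 0 − 1 + 1 + 1 = +1
C2: 2C, 1H, 1Cl → 0 − 1 + 1 = 0
C3: 2C, 2H → 0 − 2 = -2
C4: 2C, 1H, 1O → 0 − 1 + 1 = 0
C5: 1C, 3N → 0 + 3 = +3
The most oxidised carbon is C5 at +3.

C5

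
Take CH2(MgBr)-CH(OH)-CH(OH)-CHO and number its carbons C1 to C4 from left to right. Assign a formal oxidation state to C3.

0

Bonds to more-electronegative neighbours contribute +1 each, bonds to H or metals contribute −1 each, and C–C bonds contribute 0.
C3 has one bond to C (0), one bond to C (0), one bond to H (-1), one bond to O (+1).
Oxidation state = 0 + 0 − 1 + 1 = 0.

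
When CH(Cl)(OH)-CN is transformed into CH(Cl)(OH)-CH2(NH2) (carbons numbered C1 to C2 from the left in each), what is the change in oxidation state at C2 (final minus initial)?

-4

Before: C2 has 1 bond to C, 3 bonds to N → oxidation state +3.
After: C2 has 1 bond to C, 2 bonds to H, 1 bond to N → oxidation state -1.
Δ = -1 − (+3) = -4, so this is a reduction at C2.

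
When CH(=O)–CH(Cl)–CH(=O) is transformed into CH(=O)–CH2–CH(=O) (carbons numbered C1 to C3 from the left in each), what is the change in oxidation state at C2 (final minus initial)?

Before: C2 has 2 bonds to C, 1 bond to H, 1 bond to Cl → oxidation state 0.
After: C2 has 2 bonds to C, 2 bonds to H → oxidation state -2.
Δ = -2 − (0) = -2, so this is a reduction at C2.

-2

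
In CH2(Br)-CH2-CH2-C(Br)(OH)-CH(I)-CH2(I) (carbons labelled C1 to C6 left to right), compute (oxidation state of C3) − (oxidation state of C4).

-4

C3: 2C, 2H → 0 − 2 = -2
C4: 2C, 1O, 1Br → 0 + 1 + 1 = +2
Difference: -2 − (+2) = -4.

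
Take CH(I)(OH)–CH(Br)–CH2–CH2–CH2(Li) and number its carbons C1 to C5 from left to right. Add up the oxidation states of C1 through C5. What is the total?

-6

Count +1 for every bond to an atom more electronegative than carbon and −1 for every bond to one less electronegative; C–C bonds are 0. Tallying each carbon:
C1: 1C, 1H, 1O, 1I → 0 − 1 + 1 + 1 = +1
C2: 2C, 1H, 1Br → 0 − 1 + 1 = 0
C3: 2C, 2H → 0 − 2 = -2
C4: 2C, 2H → 0 − 2 = -2
C5: 1C, 2H, 1Li → 0 − 2 − 1 = -3
Sum = +1 + 0 − 2 − 2 − 3 = -6.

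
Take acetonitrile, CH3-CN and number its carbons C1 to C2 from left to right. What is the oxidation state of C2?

Each bond to a more electronegative atom (O, N, halogen) counts +1, each bond to a less electronegative atom (H, metal, B, Si) counts −1, and each C–C bond counts 0.
C2 has a triple bond to N (3×+1 = +3), one bond to C (0).
Oxidation state = +3 + 0 = +3.

+3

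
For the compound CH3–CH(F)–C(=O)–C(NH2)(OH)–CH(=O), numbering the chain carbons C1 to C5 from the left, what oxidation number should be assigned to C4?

+2

C4 has one bond to C (0), one bond to C (0), one bond to N (+1), one bond to O (+1).
Oxidation state = 0 + 0 + 1 + 1 = +2.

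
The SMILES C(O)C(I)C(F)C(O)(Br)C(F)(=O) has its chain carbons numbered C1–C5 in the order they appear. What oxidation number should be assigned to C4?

C4 has one bond to C (0), one bond to C (0), one bond to O (+1), one bond to Br (+1).
Oxidation state = 0 + 0 + 1 + 1 = +2.

+2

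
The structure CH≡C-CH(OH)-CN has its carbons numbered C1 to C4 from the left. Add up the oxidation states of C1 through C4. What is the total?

Bonds to more-electronegative neighbours contribute +1 each, bonds to H or metals contribute −1 each, and C–C bonds contribute 0. Tallying each carbon:
C1: 3C, 1H → 0 − 1 = -1
C2: 4C → 0 = 0
C3: 2C, 1H, 1O → 0 − 1 + 1 = 0
C4: 1C, 3N → 0 + 3 = +3
Sum = -1 + 0 + 0 + 3 = +2.

+2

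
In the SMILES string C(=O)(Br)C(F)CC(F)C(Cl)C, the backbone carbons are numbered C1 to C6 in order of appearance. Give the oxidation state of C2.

Assign +1 per bond to O/N/halogen, −1 per bond to H or an electropositive element, and 0 per bond to carbon.
C2 has one bond to C (0), one bond to C (0), one bond to H (-1), one bond to F (+1).
Oxidation state = 0 + 0 − 1 + 1 = 0.

0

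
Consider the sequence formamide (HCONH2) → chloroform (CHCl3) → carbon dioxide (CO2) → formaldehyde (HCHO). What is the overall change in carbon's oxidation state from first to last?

Carbon oxidation states along the series — formamide: +2, chloroform: +2, carbon dioxide: +4, formaldehyde: 0.
Net change = 0 − (+2) = -2.

-2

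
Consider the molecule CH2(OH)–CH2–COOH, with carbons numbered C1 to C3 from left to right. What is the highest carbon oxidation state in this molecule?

+3

Count +1 for every bond to an atom more electronegative than carbon and −1 for every bond to one less electronegative; C–C bonds are 0. Tallying each carbon:
C1: 1C, 2H, 1O → 0 − 2 + 1 = -1
C2: 2C, 2H → 0 − 2 = -2
C3: 1C, 3O → 0 + 3 = +3
The highest value is +3.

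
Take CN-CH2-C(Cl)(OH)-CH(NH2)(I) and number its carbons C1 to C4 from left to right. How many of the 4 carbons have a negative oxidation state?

1

Tallying each carbon's bonds:
C1: 1C, 3N → 0 + 3 = +3
C2: 2C, 2H → 0 − 2 = -2
C3: 2C, 1O, 1Cl → 0 + 1 + 1 = +2
C4: 1C, 1H, 1N, 1I → 0 − 1 + 1 + 1 = +1
1 carbon (C2) meets the condition.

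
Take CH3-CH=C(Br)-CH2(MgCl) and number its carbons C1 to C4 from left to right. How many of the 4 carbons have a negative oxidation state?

Tallying each carbon's bonds:
C1: 1C, 3H → 0 − 3 = -3
C2: 3C, 1H → 0 − 1 = -1
C3: 3C, 1Br → 0 + 1 = +1
C4: 1C, 2H, 1Mg → 0 − 2 − 1 = -3
3 carbons (C1, C2, C4) meet the condition.

3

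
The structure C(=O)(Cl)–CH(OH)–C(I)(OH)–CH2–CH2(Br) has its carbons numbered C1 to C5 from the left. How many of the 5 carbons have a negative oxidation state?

2

Tallying each carbon's bonds:
C1: 1C, 2O, 1Cl → 0 + 2 + 1 = +3
C2: 2C, 1H, 1O → 0 − 1 + 1 = 0
C3: 2C, 1O, 1I → 0 + 1 + 1 = +2
C4: 2C, 2H → 0 − 2 = -2
C5: 1C, 2H, 1Br → 0 − 2 + 1 = -1
2 carbons (C4, C5) meet the condition.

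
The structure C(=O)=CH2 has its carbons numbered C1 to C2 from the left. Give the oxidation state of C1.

+2

Assign +1 per bond to O/N/halogen, −1 per bond to H or an electropositive element, and 0 per bond to carbon.
C1 has a double bond to C (2×0 = 0), a double bond to O (2×+1 = +2).
Oxidation state = 0 + 2 = +2.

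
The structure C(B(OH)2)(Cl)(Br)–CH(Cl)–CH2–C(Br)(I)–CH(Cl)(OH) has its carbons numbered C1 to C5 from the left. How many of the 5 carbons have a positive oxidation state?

Count +1 for every bond to an atom more electronegative than carbon and −1 for every bond to one less electronegative; C–C bonds are 0. Tallying each carbon:
C1: 1C, 1Cl, 1Br, 1B → 0 + 1 + 1 − 1 = +1
C2: 2C, 1H, 1Cl → 0 − 1 + 1 = 0
C3: 2C, 2H → 0 − 2 = -2
C4: 2C, 1Br, 1I → 0 + 1 + 1 = +2
C5: 1C, 1H, 1O, 1Cl → 0 − 1 + 1 + 1 = +1
3 carbons (C1, C4, C5) meet the condition.

3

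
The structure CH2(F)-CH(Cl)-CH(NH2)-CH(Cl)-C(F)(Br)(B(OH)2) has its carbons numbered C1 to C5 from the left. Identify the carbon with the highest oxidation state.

C5

Tallying each carbon's bonds:
C1: 1C, 2H, 1F → 0 − 2 + 1 = -1
C2: 2C, 1H, 1Cl → 0 − 1 + 1 = 0
C3: 2C, 1H, 1N → 0 − 1 + 1 = 0
C4: 2C, 1H, 1Cl → 0 − 1 + 1 = 0
C5: 1C, 1F, 1Br, 1B → 0 + 1 + 1 − 1 = +1
The most oxidised carbon is C5 at +1.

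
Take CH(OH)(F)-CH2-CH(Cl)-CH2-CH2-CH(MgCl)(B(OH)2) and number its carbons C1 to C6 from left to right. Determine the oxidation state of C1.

Assign +1 per bond to O/N/halogen, −1 per bond to H or an electropositive element, and 0 per bond to carbon.
C1 has one bond to C (0), one bond to O (+1), one bond to F (+1), one bond to H (-1).
Oxidation state = 0 + 1 + 1 − 1 = +1.

+1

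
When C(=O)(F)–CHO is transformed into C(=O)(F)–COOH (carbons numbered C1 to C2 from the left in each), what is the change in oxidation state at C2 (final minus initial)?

Before: C2 has 1 bond to C, 1 bond to H, 2 bonds to O → oxidation state +1.
After: C2 has 1 bond to C, 3 bonds to O → oxidation state +3.
Δ = +3 − (+1) = +2, so this is an oxidation at C2.

+2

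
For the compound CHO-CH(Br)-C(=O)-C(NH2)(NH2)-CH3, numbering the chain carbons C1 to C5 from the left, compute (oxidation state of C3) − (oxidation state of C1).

+1

C3: 2C, 2O → 0 + 2 = +2
C1: 1C, 1H, 2O → 0 − 1 + 2 = +1
Difference: +2 − (+1) = +1.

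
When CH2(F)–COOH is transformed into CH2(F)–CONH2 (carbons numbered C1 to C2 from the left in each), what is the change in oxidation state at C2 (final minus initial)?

Before: C2 has 1 bond to C, 3 bonds to O → oxidation state +3.
After: C2 has 1 bond to C, 2 bonds to O, 1 bond to N → oxidation state +3.
Δ = +3 − (+3) = 0, so no net redox change at C2.

0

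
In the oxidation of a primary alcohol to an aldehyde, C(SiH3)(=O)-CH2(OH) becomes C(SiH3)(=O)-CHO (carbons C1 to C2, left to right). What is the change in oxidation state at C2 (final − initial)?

Before: C2 has 1 bond to C, 2 bonds to H, 1 bond to O → oxidation state -1.
After: C2 has 1 bond to C, 1 bond to H, 2 bonds to O → oxidation state +1.
Δ = +1 − (-1) = +2, so this is an oxidation at C2.

+2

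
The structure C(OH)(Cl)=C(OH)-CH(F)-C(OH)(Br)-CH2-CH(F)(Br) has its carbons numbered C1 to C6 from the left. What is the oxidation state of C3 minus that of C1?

C3: 2C, 1H, 1F → 0 − 1 + 1 = 0
C1: 2C, 1O, 1Cl → 0 + 1 + 1 = +2
Difference: 0 − (+2) = -2.

-2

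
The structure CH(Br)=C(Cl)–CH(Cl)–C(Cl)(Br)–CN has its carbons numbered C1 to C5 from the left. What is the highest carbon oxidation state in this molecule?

Tallying each carbon's bonds:
C1: 2C, 1H, 1Br → 0 − 1 + 1 = 0
C2: 3C, 1Cl → 0 + 1 = +1
C3: 2C, 1H, 1Cl → 0 − 1 + 1 = 0
C4: 2C, 1Cl, 1Br → 0 + 1 + 1 = +2
C5: 1C, 3N → 0 + 3 = +3
The highest value is +3.

+3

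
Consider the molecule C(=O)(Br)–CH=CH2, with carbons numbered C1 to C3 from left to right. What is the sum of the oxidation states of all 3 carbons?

Tallying each carbon's bonds:
C1: 1C, 2O, 1Br → 0 + 2 + 1 = +3
C2: 3C, 1H → 0 − 1 = -1
C3: 2C, 2H → 0 − 2 = -2
Sum = +3 − 1 − 2 = 0.

0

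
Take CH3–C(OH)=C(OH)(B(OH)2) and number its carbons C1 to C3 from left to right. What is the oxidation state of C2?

C2 has one bond to C (0), a double bond to C (2×0 = 0), one bond to O (+1).
Oxidation state = 0 + 0 + 1 = +1.

+1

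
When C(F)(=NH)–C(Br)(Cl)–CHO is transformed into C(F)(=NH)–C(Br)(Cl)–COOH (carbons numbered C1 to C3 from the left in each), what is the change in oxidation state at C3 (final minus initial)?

Before: C3 has 1 bond to C, 1 bond to H, 2 bonds to O → oxidation state +1.
After: C3 has 1 bond to C, 3 bonds to O → oxidation state +3.
Δ = +3 − (+1) = +2, so this is an oxidation at C3.

+2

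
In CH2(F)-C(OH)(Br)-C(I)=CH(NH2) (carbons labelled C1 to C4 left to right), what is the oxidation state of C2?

C2 has one bond to C (0), one bond to C (0), one bond to O (+1), one bond to Br (+1).
Oxidation state = 0 + 0 + 1 + 1 = +2.

+2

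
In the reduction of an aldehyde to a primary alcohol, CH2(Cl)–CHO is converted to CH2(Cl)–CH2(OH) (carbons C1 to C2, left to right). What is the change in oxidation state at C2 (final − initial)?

-2

Before: C2 has 1 bond to C, 1 bond to H, 2 bonds to O → oxidation state +1.
After: C2 has 1 bond to C, 2 bonds to H, 1 bond to O → oxidation state -1.
Δ = -1 − (+1) = -2, so this is a reduction at C2.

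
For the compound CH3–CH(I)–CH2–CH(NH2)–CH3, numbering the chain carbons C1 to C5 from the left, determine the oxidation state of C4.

0

C4 has one bond to C (0), one bond to C (0), one bond to H (-1), one bond to N (+1).
Oxidation state = 0 + 0 − 1 + 1 = 0.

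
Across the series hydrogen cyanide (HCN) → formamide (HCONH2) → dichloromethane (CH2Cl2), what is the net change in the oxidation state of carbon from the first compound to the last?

Carbon oxidation states along the series — hydrogen cyanide: +2, formamide: +2, dichloromethane: 0.
Net change = 0 − (+2) = -2.

-2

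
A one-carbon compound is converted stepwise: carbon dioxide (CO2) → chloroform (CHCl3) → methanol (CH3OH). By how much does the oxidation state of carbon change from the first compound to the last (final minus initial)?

-6

Carbon oxidation states along the series — carbon dioxide: +4, chloroform: +2, methanol: -2.
Net change = -2 − (+4) = -6.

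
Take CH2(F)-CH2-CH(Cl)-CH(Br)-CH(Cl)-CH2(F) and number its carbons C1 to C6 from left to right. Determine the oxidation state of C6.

-1

C6 has one bond to C (0), one bond to F (+1), one bond to H (-1), one bond to H (-1).
Oxidation state = 0 + 1 − 1 − 1 = -1.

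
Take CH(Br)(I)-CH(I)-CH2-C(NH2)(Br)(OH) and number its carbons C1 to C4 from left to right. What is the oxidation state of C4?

C4 has one bond to C (0), one bond to N (+1), one bond to Br (+1), one bond to O (+1).
Oxidation state = 0 + 1 + 1 + 1 = +3.

+3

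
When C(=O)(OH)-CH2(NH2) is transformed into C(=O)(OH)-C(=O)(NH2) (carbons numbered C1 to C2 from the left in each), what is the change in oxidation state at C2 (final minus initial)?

+4

Before: C2 has 1 bond to C, 2 bonds to H, 1 bond to N → oxidation state -1.
After: C2 has 1 bond to C, 2 bonds to O, 1 bond to N → oxidation state +3.
Δ = +3 − (-1) = +4, so this is an oxidation at C2.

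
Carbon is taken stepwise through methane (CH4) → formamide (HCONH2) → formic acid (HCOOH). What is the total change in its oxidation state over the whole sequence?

Carbon oxidation states along the series — methane: -4, formamide: +2, formic acid: +2.
Net change = +2 − (-4) = +6.

+6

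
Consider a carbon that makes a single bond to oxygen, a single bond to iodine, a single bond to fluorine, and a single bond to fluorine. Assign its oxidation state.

+4

The carbon has one bond to O (+1), one bond to F (+1), one bond to I (+1), one bond to F (+1).
Oxidation state = +1 + 1 + 1 + 1 = +4.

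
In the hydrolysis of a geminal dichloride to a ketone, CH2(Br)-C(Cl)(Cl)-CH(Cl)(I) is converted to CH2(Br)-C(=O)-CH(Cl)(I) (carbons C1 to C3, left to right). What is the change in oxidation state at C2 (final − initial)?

0

Before: C2 has 2 bonds to C, 2 bonds to Cl → oxidation state +2.
After: C2 has 2 bonds to C, 2 bonds to O → oxidation state +2.
Δ = +2 − (+2) = 0, so no net redox change at C2.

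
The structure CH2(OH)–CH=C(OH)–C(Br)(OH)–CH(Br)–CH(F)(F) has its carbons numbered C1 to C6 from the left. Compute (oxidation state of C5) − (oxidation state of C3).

C5: 2C, 1H, 1Br → 0 − 1 + 1 = 0
C3: 3C, 1O → 0 + 1 = +1
Difference: 0 − (+1) = -1.

-1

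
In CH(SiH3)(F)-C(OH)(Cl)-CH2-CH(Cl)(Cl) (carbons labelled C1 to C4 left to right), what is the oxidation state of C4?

+1

Bonds to more-electronegative neighbours contribute +1 each, bonds to H or metals contribute −1 each, and C–C bonds contribute 0.
C4 has one bond to C (0), one bond to Cl (+1), one bond to Cl (+1), one bond to H (-1).
Oxidation state = 0 + 1 + 1 − 1 = +1.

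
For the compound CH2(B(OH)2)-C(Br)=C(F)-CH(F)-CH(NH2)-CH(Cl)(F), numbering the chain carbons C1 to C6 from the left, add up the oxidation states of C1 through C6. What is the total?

0

Tallying each carbon's bonds:
C1: 1C, 2H, 1B → 0 − 2 − 1 = -3
C2: 3C, 1Br → 0 + 1 = +1
C3: 3C, 1F → 0 + 1 = +1
C4: 2C, 1H, 1F → 0 − 1 + 1 = 0
C5: 2C, 1H, 1N → 0 − 1 + 1 = 0
C6: 1C, 1H, 1F, 1Cl → 0 − 1 + 1 + 1 = +1
Sum = -3 + 1 + 1 + 0 + 0 + 1 = 0.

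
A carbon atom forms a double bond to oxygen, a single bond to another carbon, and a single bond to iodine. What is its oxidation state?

The carbon has one bond to C (0), a double bond to O (2×+1 = +2), one bond to I (+1).
Oxidation state = 0 + 2 + 1 = +3.

+3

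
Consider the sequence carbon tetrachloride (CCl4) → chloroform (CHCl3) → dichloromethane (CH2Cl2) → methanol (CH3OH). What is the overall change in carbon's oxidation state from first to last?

Carbon oxidation states along the series — carbon tetrachloride: +4, chloroform: +2, dichloromethane: 0, methanol: -2.
Net change = -2 − (+4) = -6.

-6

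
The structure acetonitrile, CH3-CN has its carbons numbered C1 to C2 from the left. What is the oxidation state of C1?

Assign +1 per bond to O/N/halogen, −1 per bond to H or an electropositive element, and 0 per bond to carbon.
C1 has one bond to H (-1), one bond to H (-1), one bond to H (-1), one bond to C (0).
Oxidation state = -1 − 1 − 1 + 0 = -3.

-3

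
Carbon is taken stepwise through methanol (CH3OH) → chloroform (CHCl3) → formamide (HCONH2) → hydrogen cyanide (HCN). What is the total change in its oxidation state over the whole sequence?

Carbon oxidation states along the series — methanol: -2, chloroform: +2, formamide: +2, hydrogen cyanide: +2.
Net change = +2 − (-2) = +4.

+4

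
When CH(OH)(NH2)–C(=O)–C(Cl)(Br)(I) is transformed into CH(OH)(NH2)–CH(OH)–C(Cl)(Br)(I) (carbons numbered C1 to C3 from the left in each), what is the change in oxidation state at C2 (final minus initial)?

-2

Before: C2 has 2 bonds to C, 2 bonds to O → oxidation state +2.
After: C2 has 2 bonds to C, 1 bond to H, 1 bond to O → oxidation state 0.
Δ = 0 − (+2) = -2, so this is a reduction at C2.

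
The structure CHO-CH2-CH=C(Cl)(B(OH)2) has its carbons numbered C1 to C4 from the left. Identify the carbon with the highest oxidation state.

C1

Tallying each carbon's bonds:
C1: 1C, 1H, 2O → 0 − 1 + 2 = +1
C2: 2C, 2H → 0 − 2 = -2
C3: 3C, 1H → 0 − 1 = -1
C4: 2C, 1Cl, 1B → 0 + 1 − 1 = 0
The most oxidised carbon is C1 at +1.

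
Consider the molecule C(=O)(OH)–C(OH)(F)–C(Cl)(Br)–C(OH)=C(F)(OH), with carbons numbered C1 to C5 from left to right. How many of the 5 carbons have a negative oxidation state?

Bonds to more-electronegative neighbours contribute +1 each, bonds to H or metals contribute −1 each, and C–C bonds contribute 0. Tallying each carbon:
C1: 1C, 3O → 0 + 3 = +3
C2: 2C, 1O, 1F → 0 + 1 + 1 = +2
C3: 2C, 1Cl, 1Br → 0 + 1 + 1 = +2
C4: 3C, 1O → 0 + 1 = +1
C5: 2C, 1O, 1F → 0 + 1 + 1 = +2
0 carbons meet the condition.

0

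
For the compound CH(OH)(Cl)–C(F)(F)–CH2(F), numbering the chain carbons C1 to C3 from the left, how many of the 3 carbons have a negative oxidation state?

1

Tallying each carbon's bonds:
C1: 1C, 1H, 1O, 1Cl → 0 − 1 + 1 + 1 = +1
C2: 2C, 2F → 0 + 2 = +2
C3: 1C, 2H, 1F → 0 − 2 + 1 = -1
1 carbon (C3) meets the condition.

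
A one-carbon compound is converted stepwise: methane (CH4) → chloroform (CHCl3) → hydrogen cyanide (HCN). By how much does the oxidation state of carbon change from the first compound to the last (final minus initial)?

Carbon oxidation states along the series — methane: -4, chloroform: +2, hydrogen cyanide: +2.
Net change = +2 − (-4) = +6.

+6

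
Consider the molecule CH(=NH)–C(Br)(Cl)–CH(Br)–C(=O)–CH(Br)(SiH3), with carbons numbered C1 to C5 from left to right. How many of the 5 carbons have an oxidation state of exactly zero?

1

Assign +1 per bond to O/N/halogen, −1 per bond to H or an electropositive element, and 0 per bond to carbon. Tallying each carbon:
C1: 1C, 1H, 2N → 0 − 1 + 2 = +1
C2: 2C, 1Cl, 1Br → 0 + 1 + 1 = +2
C3: 2C, 1H, 1Br → 0 − 1 + 1 = 0
C4: 2C, 2O → 0 + 2 = +2
C5: 1C, 1H, 1Br, 1Si → 0 − 1 + 1 − 1 = -1
1 carbon (C3) meets the condition.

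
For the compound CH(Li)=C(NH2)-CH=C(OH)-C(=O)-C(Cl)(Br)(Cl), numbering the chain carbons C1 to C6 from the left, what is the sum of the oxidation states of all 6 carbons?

+4

Bonds to more-electronegative neighbours contribute +1 each, bonds to H or metals contribute −1 each, and C–C bonds contribute 0. Tallying each carbon:
C1: 2C, 1H, 1Li → 0 − 1 − 1 = -2
C2: 3C, 1N → 0 + 1 = +1
C3: 3C, 1H → 0 − 1 = -1
C4: 3C, 1O → 0 + 1 = +1
C5: 2C, 2O → 0 + 2 = +2
C6: 1C, 2Cl, 1Br → 0 + 2 + 1 = +3
Sum = -2 + 1 − 1 + 1 + 2 + 3 = +4.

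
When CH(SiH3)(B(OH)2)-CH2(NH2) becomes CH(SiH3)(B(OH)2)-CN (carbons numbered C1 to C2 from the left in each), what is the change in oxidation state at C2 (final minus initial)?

+4

Before: C2 has 1 bond to C, 2 bonds to H, 1 bond to N → oxidation state -1.
After: C2 has 1 bond to C, 3 bonds to N → oxidation state +3.
Δ = +3 − (-1) = +4, so this is an oxidation at C2.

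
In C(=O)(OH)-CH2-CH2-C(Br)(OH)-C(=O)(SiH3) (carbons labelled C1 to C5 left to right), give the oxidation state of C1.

Count +1 for every bond to an atom more electronegative than carbon and −1 for every bond to one less electronegative; C–C bonds are 0.
C1 has one bond to C (0), a double bond to O (2×+1 = +2), one bond to O (+1).
Oxidation state = 0 + 2 + 1 = +3.

+3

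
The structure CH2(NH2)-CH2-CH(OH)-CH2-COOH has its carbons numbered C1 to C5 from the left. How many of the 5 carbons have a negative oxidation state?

3

Each bond to a more electronegative atom (O, N, halogen) counts +1, each bond to a less electronegative atom (H, metal, B, Si) counts −1, and each C–C bond counts 0. Tallying each carbon:
C1: 1C, 2H, 1N → 0 − 2 + 1 = -1
C2: 2C, 2H → 0 − 2 = -2
C3: 2C, 1H, 1O → 0 − 1 + 1 = 0
C4: 2C, 2H → 0 − 2 = -2
C5: 1C, 3O → 0 + 3 = +3
3 carbons (C1, C2, C4) meet the condition.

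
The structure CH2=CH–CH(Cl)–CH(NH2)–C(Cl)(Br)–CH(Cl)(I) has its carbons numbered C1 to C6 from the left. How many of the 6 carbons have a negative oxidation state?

2

Bonds to more-electronegative neighbours contribute +1 each, bonds to H or metals contribute −1 each, and C–C bonds contribute 0. Tallying each carbon:
C1: 2C, 2H → 0 − 2 = -2
C2: 3C, 1H → 0 − 1 = -1
C3: 2C, 1H, 1Cl → 0 − 1 + 1 = 0
C4: 2C, 1H, 1N → 0 − 1 + 1 = 0
C5: 2C, 1Cl, 1Br → 0 + 1 + 1 = +2
C6: 1C, 1H, 1Cl, 1I → 0 − 1 + 1 + 1 = +1
2 carbons (C1, C2) meet the condition.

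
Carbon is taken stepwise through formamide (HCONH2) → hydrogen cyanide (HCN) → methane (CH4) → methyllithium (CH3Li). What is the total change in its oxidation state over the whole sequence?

-6

Carbon oxidation states along the series — formamide: +2, hydrogen cyanide: +2, methane: -4, methyllithium: -4.
Net change = -4 − (+2) = -6.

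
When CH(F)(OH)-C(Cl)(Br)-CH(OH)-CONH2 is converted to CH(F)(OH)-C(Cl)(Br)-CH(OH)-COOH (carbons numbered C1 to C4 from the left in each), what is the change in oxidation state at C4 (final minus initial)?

Before: C4 has 1 bond to C, 2 bonds to O, 1 bond to N → oxidation state +3.
After: C4 has 1 bond to C, 3 bonds to O → oxidation state +3.
Δ = +3 − (+3) = 0, so no net redox change at C4.

0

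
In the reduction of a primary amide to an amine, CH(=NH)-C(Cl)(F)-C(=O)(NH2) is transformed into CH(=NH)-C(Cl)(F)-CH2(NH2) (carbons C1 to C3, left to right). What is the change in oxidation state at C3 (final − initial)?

-4

Before: C3 has 1 bond to C, 2 bonds to O, 1 bond to N → oxidation state +3.
After: C3 has 1 bond to C, 2 bonds to H, 1 bond to N → oxidation state -1.
Δ = -1 − (+3) = -4, so this is a reduction at C3.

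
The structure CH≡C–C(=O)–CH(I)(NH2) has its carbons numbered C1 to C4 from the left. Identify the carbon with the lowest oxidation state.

Tallying each carbon's bonds:
C1: 3C, 1H → 0 − 1 = -1
C2: 4C → 0 = 0
C3: 2C, 2O → 0 + 2 = +2
C4: 1C, 1H, 1N, 1I → 0 − 1 + 1 + 1 = +1
The most reduced carbon is C1 at -1.

C1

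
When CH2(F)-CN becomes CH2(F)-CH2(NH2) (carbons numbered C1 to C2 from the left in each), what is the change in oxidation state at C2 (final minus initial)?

Before: C2 has 1 bond to C, 3 bonds to N → oxidation state +3.
After: C2 has 1 bond to C, 2 bonds to H, 1 bond to N → oxidation state -1.
Δ = -1 − (+3) = -4, so this is a reduction at C2.

-4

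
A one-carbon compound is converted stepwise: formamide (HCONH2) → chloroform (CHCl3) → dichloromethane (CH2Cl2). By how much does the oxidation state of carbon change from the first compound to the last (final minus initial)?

-2

Carbon oxidation states along the series — formamide: +2, chloroform: +2, dichloromethane: 0.
Net change = 0 − (+2) = -2.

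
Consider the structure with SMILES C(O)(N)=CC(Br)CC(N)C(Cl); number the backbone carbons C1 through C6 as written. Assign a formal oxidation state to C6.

Assign +1 per bond to O/N/halogen, −1 per bond to H or an electropositive element, and 0 per bond to carbon.
C6 has one bond to C (0), one bond to H (-1), one bond to H (-1), one bond to Cl (+1).
Oxidation state = 0 − 1 − 1 + 1 = -1.

-1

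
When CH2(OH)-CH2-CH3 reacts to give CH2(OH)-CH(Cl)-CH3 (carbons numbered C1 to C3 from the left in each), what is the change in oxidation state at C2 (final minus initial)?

Before: C2 has 2 bonds to C, 2 bonds to H → oxidation state -2.
After: C2 has 2 bonds to C, 1 bond to H, 1 bond to Cl → oxidation state 0.
Δ = 0 − (-2) = +2, so this is an oxidation at C2.

+2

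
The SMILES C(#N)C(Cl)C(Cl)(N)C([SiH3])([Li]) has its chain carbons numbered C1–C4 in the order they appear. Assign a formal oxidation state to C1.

+3

Assign +1 per bond to O/N/halogen, −1 per bond to H or an electropositive element, and 0 per bond to carbon.
C1 has one bond to C (0), a triple bond to N (3×+1 = +3).
Oxidation state = 0 + 3 = +3.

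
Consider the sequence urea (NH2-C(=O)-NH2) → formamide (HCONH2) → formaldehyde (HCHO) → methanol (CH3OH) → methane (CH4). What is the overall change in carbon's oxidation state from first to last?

Carbon oxidation states along the series — urea: +4, formamide: +2, formaldehyde: 0, methanol: -2, methane: -4.
Net change = -4 − (+4) = -8.

-8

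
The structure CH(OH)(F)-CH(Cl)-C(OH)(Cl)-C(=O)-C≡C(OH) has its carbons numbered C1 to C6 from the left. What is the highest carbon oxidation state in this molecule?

Tallying each carbon's bonds:
C1: 1C, 1H, 1O, 1F → 0 − 1 + 1 + 1 = +1
C2: 2C, 1H, 1Cl → 0 − 1 + 1 = 0
C3: 2C, 1O, 1Cl → 0 + 1 + 1 = +2
C4: 2C, 2O → 0 + 2 = +2
C5: 4C → 0 = 0
C6: 3C, 1O → 0 + 1 = +1
The highest value is +2.

+2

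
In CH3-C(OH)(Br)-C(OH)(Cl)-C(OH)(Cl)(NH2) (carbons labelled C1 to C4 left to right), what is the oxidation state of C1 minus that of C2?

C1: 1C, 3H → 0 − 3 = -3
C2: 2C, 1O, 1Br → 0 + 1 + 1 = +2
Difference: -3 − (+2) = -5.

-5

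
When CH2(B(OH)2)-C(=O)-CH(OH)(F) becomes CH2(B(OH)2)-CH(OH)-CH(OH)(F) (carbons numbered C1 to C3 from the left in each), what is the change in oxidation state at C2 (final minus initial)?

-2

Before: C2 has 2 bonds to C, 2 bonds to O → oxidation state +2.
After: C2 has 2 bonds to C, 1 bond to H, 1 bond to O → oxidation state 0.
Δ = 0 − (+2) = -2, so this is a reduction at C2.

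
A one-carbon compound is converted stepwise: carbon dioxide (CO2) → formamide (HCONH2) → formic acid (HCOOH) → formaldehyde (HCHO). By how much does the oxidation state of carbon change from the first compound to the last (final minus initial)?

Carbon oxidation states along the series — carbon dioxide: +4, formamide: +2, formic acid: +2, formaldehyde: 0.
Net change = 0 − (+4) = -4.

-4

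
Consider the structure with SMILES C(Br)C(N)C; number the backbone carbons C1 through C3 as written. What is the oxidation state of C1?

C1 has one bond to C (0), one bond to H (-1), one bond to Br (+1), one bond to H (-1).
Oxidation state = 0 − 1 + 1 − 1 = -1.

-1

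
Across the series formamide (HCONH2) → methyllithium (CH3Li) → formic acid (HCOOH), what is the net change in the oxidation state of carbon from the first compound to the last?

0

Carbon oxidation states along the series — formamide: +2, methyllithium: -4, formic acid: +2.
Net change = +2 − (+2) = 0.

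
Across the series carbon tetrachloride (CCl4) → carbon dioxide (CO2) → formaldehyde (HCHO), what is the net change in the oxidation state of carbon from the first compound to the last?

Carbon oxidation states along the series — carbon tetrachloride: +4, carbon dioxide: +4, formaldehyde: 0.
Net change = 0 − (+4) = -4.

-4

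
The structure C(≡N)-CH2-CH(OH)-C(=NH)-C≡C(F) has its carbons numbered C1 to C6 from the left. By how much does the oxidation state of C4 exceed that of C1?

C4: 2C, 2N → 0 + 2 = +2
C1: 1C, 3N → 0 + 3 = +3
Difference: +2 − (+3) = -1.

-1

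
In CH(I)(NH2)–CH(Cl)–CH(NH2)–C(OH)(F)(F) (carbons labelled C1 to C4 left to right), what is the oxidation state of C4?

Count +1 for every bond to an atom more electronegative than carbon and −1 for every bond to one less electronegative; C–C bonds are 0.
C4 has one bond to C (0), one bond to O (+1), one bond to F (+1), one bond to F (+1).
Oxidation state = 0 + 1 + 1 + 1 = +3.

+3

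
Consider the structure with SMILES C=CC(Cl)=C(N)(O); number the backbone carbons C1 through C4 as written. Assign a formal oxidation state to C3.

+1

Count +1 for every bond to an atom more electronegative than carbon and −1 for every bond to one less electronegative; C–C bonds are 0.
C3 has one bond to C (0), a double bond to C (2×0 = 0), one bond to Cl (+1).
Oxidation state = 0 + 0 + 1 = +1.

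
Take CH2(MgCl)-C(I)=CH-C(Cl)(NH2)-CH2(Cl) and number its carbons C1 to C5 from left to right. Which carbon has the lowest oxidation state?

C1

Tallying each carbon's bonds:
C1: 1C, 2H, 1Mg → 0 − 2 − 1 = -3
C2: 3C, 1I → 0 + 1 = +1
C3: 3C, 1H → 0 − 1 = -1
C4: 2C, 1N, 1Cl → 0 + 1 + 1 = +2
C5: 1C, 2H, 1Cl → 0 − 2 + 1 = -1
The most reduced carbon is C1 at -3.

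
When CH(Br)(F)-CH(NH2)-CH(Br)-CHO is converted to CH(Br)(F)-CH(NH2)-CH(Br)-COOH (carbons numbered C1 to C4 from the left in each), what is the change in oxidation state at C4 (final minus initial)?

+2

Before: C4 has 1 bond to C, 1 bond to H, 2 bonds to O → oxidation state +1.
After: C4 has 1 bond to C, 3 bonds to O → oxidation state +3.
Δ = +3 − (+1) = +2, so this is an oxidation at C4.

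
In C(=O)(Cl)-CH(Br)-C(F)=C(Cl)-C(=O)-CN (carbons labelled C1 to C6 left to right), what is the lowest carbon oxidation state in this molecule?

Assign +1 per bond to O/N/halogen, −1 per bond to H or an electropositive element, and 0 per bond to carbon. Tallying each carbon:
C1: 1C, 2O, 1Cl → 0 + 2 + 1 = +3
C2: 2C, 1H, 1Br → 0 − 1 + 1 = 0
C3: 3C, 1F → 0 + 1 = +1
C4: 3C, 1Cl → 0 + 1 = +1
C5: 2C, 2O → 0 + 2 = +2
C6: 1C, 3N → 0 + 3 = +3
The lowest value is 0.

0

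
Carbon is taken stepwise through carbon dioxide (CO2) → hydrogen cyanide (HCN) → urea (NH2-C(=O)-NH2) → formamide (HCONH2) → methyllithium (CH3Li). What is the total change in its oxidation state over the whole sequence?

-8

Carbon oxidation states along the series — carbon dioxide: +4, hydrogen cyanide: +2, urea: +4, formamide: +2, methyllithium: -4.
Net change = -4 − (+4) = -8.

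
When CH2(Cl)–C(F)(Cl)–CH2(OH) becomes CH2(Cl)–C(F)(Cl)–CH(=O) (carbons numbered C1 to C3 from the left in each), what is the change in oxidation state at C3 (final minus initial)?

+2

Before: C3 has 1 bond to C, 2 bonds to H, 1 bond to O → oxidation state -1.
After: C3 has 1 bond to C, 1 bond to H, 2 bonds to O → oxidation state +1.
Δ = +1 − (-1) = +2, so this is an oxidation at C3.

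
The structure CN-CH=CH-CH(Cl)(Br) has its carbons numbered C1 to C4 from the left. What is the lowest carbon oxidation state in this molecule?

-1

Tallying each carbon's bonds:
C1: 1C, 3N → 0 + 3 = +3
C2: 3C, 1H → 0 − 1 = -1
C3: 3C, 1H → 0 − 1 = -1
C4: 1C, 1H, 1Cl, 1Br → 0 − 1 + 1 + 1 = +1
The lowest value is -1.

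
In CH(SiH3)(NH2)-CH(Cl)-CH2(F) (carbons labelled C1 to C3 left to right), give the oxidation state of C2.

0

Count +1 for every bond to an atom more electronegative than carbon and −1 for every bond to one less electronegative; C–C bonds are 0.
C2 has one bond to C (0), one bond to C (0), one bond to H (-1), one bond to Cl (+1).
Oxidation state = 0 + 0 − 1 + 1 = 0.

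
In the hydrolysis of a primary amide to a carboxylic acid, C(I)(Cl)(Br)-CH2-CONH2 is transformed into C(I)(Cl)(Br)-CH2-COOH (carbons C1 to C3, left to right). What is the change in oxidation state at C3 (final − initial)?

Before: C3 has 1 bond to C, 2 bonds to O, 1 bond to N → oxidation state +3.
After: C3 has 1 bond to C, 3 bonds to O → oxidation state +3.
Δ = +3 − (+3) = 0, so no net redox change at C3.

0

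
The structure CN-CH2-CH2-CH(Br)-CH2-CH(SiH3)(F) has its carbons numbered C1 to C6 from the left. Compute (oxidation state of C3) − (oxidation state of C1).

C3: 2C, 2H → 0 − 2 = -2
C1: 1C, 3N → 0 + 3 = +3
Difference: -2 − (+3) = -5.

-5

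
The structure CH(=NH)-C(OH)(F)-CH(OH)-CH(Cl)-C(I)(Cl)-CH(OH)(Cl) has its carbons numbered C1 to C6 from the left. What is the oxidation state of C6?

C6 has one bond to C (0), one bond to O (+1), one bond to Cl (+1), one bond to H (-1).
Oxidation state = 0 + 1 + 1 − 1 = +1.

+1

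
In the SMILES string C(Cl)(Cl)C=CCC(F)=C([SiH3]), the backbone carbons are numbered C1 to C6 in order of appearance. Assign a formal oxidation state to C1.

Assign +1 per bond to O/N/halogen, −1 per bond to H or an electropositive element, and 0 per bond to carbon.
C1 has one bond to C (0), one bond to Cl (+1), one bond to H (-1), one bond to Cl (+1).
Oxidation state = 0 + 1 − 1 + 1 = +1.

+1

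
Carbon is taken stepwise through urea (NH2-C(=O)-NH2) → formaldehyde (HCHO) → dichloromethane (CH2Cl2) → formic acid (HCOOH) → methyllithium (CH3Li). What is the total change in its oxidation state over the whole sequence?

-8

Carbon oxidation states along the series — urea: +4, formaldehyde: 0, dichloromethane: 0, formic acid: +2, methyllithium: -4.
Net change = -4 − (+4) = -8.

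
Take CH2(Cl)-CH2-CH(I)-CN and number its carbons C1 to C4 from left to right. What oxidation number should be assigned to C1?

Count +1 for every bond to an atom more electronegative than carbon and −1 for every bond to one less electronegative; C–C bonds are 0.
C1 has one bond to C (0), one bond to Cl (+1), one bond to H (-1), one bond to H (-1).
Oxidation state = 0 + 1 − 1 − 1 = -1.

-1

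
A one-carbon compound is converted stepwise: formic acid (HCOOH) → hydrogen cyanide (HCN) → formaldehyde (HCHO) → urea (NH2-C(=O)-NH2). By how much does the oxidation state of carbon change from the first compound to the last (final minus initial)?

+2

Carbon oxidation states along the series — formic acid: +2, hydrogen cyanide: +2, formaldehyde: 0, urea: +4.
Net change = +4 − (+2) = +2.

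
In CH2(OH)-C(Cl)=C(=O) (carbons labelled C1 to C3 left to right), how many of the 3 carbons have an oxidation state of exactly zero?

0

Tallying each carbon's bonds:
C1: 1C, 2H, 1O → 0 − 2 + 1 = -1
C2: 3C, 1Cl → 0 + 1 = +1
C3: 2C, 2O → 0 + 2 = +2
0 carbons meet the condition.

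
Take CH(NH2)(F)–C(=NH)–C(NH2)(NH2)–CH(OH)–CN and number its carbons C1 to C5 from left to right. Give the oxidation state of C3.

Count +1 for every bond to an atom more electronegative than carbon and −1 for every bond to one less electronegative; C–C bonds are 0.
C3 has one bond to C (0), one bond to C (0), one bond to N (+1), one bond to N (+1).
Oxidation state = 0 + 0 + 1 + 1 = +2.

+2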